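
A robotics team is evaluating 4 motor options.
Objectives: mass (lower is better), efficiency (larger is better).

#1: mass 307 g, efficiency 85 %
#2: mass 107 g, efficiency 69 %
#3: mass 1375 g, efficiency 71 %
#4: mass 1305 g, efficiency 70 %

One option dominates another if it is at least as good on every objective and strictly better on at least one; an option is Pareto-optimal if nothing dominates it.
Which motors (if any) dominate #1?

none

#2: worse on efficiency (69 vs 85).
#3: worse on mass (1375 vs 307).
#4: worse on mass (1305 vs 307).
No option dominates #1.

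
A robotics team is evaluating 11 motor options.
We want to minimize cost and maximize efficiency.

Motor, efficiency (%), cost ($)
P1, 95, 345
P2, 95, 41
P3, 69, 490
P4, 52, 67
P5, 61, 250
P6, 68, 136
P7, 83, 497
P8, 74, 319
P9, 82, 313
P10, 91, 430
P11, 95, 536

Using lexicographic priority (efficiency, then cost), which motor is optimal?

P2

First maximize efficiency: best is 95, kept {P1, P2, P11}.
Then minimize cost: best is 41, kept {P2}.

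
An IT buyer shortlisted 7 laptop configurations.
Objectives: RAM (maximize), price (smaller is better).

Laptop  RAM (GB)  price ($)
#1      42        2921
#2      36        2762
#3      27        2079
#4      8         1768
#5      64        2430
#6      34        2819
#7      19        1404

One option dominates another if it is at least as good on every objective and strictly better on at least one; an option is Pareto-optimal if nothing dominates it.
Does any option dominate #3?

#1: worse on price (2921 vs 2079).
#2: worse on price (2762 vs 2079).
#4: worse on RAM (8 vs 27).
#5: worse on price (2430 vs 2079).
#6: worse on price (2819 vs 2079).
#7: worse on RAM (19 vs 27).
No option is at least as good as #3 on every objective and strictly better on one.

No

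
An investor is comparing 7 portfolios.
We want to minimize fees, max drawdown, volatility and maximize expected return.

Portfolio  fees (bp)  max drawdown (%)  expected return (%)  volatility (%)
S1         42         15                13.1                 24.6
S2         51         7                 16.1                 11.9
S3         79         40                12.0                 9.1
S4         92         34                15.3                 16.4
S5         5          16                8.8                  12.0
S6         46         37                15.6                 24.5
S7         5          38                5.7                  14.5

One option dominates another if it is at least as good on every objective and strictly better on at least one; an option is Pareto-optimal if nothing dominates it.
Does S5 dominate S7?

S5 vs S7: fees 5≤5, max drawdown 16≤38, expected return 8.8≥5.7, volatility 12.0≤14.5 — S5 is at least as good on every objective with at least one strict improvement.

Yes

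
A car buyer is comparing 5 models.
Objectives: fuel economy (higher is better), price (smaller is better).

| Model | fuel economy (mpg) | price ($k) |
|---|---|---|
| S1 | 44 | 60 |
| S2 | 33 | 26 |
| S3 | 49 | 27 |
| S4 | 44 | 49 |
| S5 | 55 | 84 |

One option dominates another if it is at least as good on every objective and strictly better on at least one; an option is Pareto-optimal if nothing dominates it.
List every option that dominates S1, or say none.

S3, S4

S3: fuel economy 49≥44, price 27≤60 — dominates S1.
S4: fuel economy 44≥44, price 49≤60 — dominates S1.
Others (S2, S5) are each worse than S1 on at least one objective.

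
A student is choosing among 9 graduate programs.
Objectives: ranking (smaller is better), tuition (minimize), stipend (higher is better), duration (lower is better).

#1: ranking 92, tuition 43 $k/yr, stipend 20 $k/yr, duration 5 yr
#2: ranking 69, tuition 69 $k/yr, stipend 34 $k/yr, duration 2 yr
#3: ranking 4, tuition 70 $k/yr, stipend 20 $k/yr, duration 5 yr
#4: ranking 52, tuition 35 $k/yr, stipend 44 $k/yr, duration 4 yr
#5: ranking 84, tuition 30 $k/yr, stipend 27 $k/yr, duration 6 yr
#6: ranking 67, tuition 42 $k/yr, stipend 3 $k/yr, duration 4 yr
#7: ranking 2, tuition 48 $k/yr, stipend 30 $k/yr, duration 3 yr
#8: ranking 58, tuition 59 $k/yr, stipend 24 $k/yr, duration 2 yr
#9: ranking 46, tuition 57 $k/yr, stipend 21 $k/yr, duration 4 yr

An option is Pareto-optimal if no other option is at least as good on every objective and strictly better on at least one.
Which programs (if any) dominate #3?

#7

#7: ranking 2≤4, tuition 48≤70, stipend 30≥20, duration 3≤5 — dominates #3.
Others (#1, #2, #4, #5, #6, #8, #9) are each worse than #3 on at least one objective.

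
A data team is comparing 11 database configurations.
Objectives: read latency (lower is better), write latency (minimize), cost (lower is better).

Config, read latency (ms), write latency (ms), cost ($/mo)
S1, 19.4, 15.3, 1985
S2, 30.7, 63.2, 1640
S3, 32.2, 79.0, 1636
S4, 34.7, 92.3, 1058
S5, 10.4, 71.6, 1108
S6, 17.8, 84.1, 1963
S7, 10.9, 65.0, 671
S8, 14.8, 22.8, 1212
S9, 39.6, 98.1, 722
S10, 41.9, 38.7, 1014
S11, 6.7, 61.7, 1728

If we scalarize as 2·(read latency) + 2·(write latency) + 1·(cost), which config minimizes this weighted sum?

S1: 2·19.4 + 2·15.3 + 1·1985 = 2054.4
S2: 2·30.7 + 2·63.2 + 1·1640 = 1827.8
S3: 2·32.2 + 2·79.0 + 1·1636 = 1858.4
S4: 2·34.7 + 2·92.3 + 1·1058 = 1312.0
S5: 2·10.4 + 2·71.6 + 1·1108 = 1272.0
S6: 2·17.8 + 2·84.1 + 1·1963 = 2166.8
S7: 2·10.9 + 2·65.0 + 1·671 = 822.8
S8: 2·14.8 + 2·22.8 + 1·1212 = 1287.2
S9: 2·39.6 + 2·98.1 + 1·722 = 997.4
S10: 2·41.9 + 2·38.7 + 1·1014 = 1175.2
S11: 2·6.7 + 2·61.7 + 1·1728 = 1864.8
Lowest: S7 at 822.8.

S7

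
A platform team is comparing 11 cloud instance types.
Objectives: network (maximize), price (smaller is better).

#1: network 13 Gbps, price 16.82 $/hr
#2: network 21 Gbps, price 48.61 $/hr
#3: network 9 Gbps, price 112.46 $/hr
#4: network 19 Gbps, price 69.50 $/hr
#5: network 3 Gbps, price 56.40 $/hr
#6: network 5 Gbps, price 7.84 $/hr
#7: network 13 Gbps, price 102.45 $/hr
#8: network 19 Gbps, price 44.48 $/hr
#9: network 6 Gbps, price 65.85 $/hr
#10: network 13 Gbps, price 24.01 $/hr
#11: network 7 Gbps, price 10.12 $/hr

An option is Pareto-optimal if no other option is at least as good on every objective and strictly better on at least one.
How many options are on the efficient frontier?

#1: not dominated.
#2: not dominated (best network).
#3: dominated by #1 (network 13≥9, price 16.82≤112.46).
#4: dominated by #2 (network 21≥19, price 48.61≤69.50).
#5: dominated by #1 (network 13≥3, price 16.82≤56.40).
#6: not dominated (best price).
#7: dominated by #1 (network 13≥13, price 16.82≤102.45).
#8: not dominated.
#9: dominated by #1 (network 13≥6, price 16.82≤65.85).
#10: dominated by #1 (network 13≥13, price 16.82≤24.01).
#11: not dominated.
Pareto-optimal: #1, #2, #6, #8, #11 → 5.

5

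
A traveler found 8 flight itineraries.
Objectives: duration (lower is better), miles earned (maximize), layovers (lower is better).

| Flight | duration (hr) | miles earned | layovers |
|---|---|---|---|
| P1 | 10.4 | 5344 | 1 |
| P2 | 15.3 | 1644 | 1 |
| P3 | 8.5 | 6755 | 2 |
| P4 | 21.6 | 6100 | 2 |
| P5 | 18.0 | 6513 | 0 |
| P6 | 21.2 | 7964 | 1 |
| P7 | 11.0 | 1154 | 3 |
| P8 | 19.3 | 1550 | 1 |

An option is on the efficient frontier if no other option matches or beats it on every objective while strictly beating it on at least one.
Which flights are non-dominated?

P1, P3, P5, P6

P1: not dominated.
P2: dominated by P1 (duration 10.4≤15.3, miles earned 5344≥1644, layovers 1≤1).
P3: not dominated (best duration).
P4: dominated by P3 (duration 8.5≤21.6, miles earned 6755≥6100, layovers 2≤2).
P5: not dominated (best layovers).
P6: not dominated (best miles earned).
P7: dominated by P1 (duration 10.4≤11.0, miles earned 5344≥1154, layovers 1≤3).
P8: dominated by P1 (duration 10.4≤19.3, miles earned 5344≥1550, layovers 1≤1).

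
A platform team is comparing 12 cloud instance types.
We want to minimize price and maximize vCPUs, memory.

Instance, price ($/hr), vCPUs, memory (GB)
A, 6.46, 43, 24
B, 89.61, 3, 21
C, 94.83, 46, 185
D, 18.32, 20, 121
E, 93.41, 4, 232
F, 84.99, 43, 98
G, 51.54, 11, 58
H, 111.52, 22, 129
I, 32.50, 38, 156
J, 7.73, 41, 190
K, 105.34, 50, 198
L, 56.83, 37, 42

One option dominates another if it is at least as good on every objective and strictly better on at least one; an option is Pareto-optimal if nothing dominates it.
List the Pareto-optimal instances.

A, C, E, F, J, K

A: not dominated (best price).
B: dominated by A (price 6.46≤89.61, vCPUs 43≥3, memory 24≥21).
C: not dominated.
D: dominated by J (price 7.73≤18.32, vCPUs 41≥20, memory 190≥121).
E: not dominated (best memory).
F: not dominated.
G: dominated by D (price 18.32≤51.54, vCPUs 20≥11, memory 121≥58).
H: dominated by C (price 94.83≤111.52, vCPUs 46≥22, memory 185≥129).
I: dominated by J (price 7.73≤32.50, vCPUs 41≥38, memory 190≥156).
J: not dominated.
K: not dominated (best vCPUs).
L: dominated by I (price 32.50≤56.83, vCPUs 38≥37, memory 156≥42).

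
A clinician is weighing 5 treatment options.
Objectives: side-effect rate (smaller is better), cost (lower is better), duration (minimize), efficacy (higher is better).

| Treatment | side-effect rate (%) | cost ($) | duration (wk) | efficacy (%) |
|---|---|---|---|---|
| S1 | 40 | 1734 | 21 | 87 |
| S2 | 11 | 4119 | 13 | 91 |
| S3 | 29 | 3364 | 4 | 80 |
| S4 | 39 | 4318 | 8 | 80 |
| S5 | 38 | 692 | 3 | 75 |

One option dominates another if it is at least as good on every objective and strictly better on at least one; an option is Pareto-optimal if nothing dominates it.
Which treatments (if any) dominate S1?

none

S2: worse on cost (4119 vs 1734).
S3: worse on cost (3364 vs 1734).
S4: worse on cost (4318 vs 1734).
S5: worse on efficacy (75 vs 87).
No option dominates S1.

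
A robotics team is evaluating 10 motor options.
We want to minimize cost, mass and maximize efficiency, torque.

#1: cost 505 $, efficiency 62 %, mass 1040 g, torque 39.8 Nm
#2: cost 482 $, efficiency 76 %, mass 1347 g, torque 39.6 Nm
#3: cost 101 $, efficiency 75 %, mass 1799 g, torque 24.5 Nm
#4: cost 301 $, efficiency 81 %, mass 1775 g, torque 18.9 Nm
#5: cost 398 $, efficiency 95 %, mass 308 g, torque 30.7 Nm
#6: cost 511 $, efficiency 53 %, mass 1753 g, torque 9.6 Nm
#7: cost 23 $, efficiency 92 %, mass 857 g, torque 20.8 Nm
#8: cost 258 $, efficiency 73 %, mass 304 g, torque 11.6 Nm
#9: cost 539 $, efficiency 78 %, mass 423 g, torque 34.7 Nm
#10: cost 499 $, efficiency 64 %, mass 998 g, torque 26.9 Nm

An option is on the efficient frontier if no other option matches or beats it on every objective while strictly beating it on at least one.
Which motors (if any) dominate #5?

#1: worse on cost (505 vs 398).
#2: worse on cost (482 vs 398).
#3: worse on efficiency (75 vs 95).
#4: worse on efficiency (81 vs 95).
#6: worse on cost (511 vs 398).
#7: worse on efficiency (92 vs 95).
#8: worse on efficiency (73 vs 95).
#9: worse on cost (539 vs 398).
#10: worse on cost (499 vs 398).
No option dominates #5.

none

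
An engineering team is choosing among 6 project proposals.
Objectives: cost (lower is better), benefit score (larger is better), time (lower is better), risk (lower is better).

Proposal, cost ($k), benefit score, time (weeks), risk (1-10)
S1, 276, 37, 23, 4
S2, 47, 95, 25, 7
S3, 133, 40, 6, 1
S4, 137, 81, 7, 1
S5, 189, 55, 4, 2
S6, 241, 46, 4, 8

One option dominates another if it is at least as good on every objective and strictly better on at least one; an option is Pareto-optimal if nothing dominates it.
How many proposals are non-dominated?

S1: dominated by S3 (cost 133≤276, benefit score 40≥37, time 6≤23, risk 1≤4).
S2: not dominated (best cost).
S3: not dominated.
S4: not dominated.
S5: not dominated.
S6: dominated by S5 (cost 189≤241, benefit score 55≥46, time 4≤4, risk 2≤8).
Pareto-optimal: S2, S3, S4, S5 → 4.

4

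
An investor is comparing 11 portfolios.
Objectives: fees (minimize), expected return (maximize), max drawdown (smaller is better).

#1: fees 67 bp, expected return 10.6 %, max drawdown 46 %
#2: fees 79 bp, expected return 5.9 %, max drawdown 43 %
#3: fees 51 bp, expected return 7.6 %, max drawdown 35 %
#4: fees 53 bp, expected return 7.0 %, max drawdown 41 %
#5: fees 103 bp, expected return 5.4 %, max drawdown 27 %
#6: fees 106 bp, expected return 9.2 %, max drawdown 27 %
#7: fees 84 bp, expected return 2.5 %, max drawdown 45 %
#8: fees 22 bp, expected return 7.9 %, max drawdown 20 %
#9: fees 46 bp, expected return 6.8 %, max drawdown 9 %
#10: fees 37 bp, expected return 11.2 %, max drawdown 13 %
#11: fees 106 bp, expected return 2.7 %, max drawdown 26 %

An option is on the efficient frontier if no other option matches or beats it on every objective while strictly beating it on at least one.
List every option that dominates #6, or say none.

#10: fees 37≤106, expected return 11.2≥9.2, max drawdown 13≤27 — dominates #6.
Others (#1, #2, #3, #4, #5, #7, #8, #9, #11) are each worse than #6 on at least one objective.

#10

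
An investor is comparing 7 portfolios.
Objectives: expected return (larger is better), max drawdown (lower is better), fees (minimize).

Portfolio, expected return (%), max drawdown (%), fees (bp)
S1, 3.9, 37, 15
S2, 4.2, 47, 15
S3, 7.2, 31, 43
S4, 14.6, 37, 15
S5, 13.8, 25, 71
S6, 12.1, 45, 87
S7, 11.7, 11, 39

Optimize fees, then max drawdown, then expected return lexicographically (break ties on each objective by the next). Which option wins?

First minimize fees: best is 15, kept {S1, S2, S4}.
Then minimize max drawdown: best is 37, kept {S1, S4}.
Then maximize expected return: best is 14.6, kept {S4}.

S4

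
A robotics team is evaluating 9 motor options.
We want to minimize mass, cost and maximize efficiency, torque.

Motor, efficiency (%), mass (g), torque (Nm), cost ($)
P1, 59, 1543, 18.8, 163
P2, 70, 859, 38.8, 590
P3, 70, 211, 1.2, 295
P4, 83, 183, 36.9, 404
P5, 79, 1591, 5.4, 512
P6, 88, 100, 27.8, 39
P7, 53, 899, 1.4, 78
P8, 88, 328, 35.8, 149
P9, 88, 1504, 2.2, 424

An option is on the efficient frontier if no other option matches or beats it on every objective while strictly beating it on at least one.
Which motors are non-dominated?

P1: dominated by P6 (efficiency 88≥59, mass 100≤1543, torque 27.8≥18.8, cost 39≤163).
P2: not dominated (best torque).
P3: dominated by P6 (efficiency 88≥70, mass 100≤211, torque 27.8≥1.2, cost 39≤295).
P4: not dominated.
P5: dominated by P4 (efficiency 83≥79, mass 183≤1591, torque 36.9≥5.4, cost 404≤512).
P6: not dominated (best mass).
P7: dominated by P6 (efficiency 88≥53, mass 100≤899, torque 27.8≥1.4, cost 39≤78).
P8: not dominated.
P9: dominated by P6 (efficiency 88≥88, mass 100≤1504, torque 27.8≥2.2, cost 39≤424).

P2, P4, P6, P8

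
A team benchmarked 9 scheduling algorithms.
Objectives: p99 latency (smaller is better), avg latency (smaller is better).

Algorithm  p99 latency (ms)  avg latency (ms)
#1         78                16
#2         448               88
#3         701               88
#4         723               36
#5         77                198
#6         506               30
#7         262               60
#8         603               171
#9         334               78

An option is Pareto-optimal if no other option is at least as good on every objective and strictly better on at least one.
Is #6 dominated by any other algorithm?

#1 vs #6: p99 latency 78≤506, avg latency 16≤30 — #1 is at least as good on every objective and strictly better on at least one, so #1 dominates #6.

Yes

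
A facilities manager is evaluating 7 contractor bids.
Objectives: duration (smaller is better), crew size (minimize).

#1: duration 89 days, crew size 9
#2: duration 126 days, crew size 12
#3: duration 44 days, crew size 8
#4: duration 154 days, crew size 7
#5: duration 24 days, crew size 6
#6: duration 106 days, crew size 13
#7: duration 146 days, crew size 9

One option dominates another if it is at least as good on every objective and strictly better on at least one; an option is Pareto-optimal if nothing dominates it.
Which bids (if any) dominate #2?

#1, #3, #5

#1: duration 89≤126, crew size 9≤12 — dominates #2.
#3: duration 44≤126, crew size 8≤12 — dominates #2.
#5: duration 24≤126, crew size 6≤12 — dominates #2.
Others (#4, #6, #7) are each worse than #2 on at least one objective.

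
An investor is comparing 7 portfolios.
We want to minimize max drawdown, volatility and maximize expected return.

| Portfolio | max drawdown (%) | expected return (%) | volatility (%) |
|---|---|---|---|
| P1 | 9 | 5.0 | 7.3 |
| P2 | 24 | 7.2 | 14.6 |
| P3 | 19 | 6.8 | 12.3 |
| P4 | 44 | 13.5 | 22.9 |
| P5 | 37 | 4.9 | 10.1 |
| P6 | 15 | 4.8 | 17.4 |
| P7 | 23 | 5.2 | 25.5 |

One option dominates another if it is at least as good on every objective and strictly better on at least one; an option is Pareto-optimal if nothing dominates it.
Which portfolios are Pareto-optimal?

P1, P2, P3, P4

P1: not dominated (best max drawdown).
P2: not dominated.
P3: not dominated.
P4: not dominated (best expected return).
P5: dominated by P1 (max drawdown 9≤37, expected return 5.0≥4.9, volatility 7.3≤10.1).
P6: dominated by P1 (max drawdown 9≤15, expected return 5.0≥4.8, volatility 7.3≤17.4).
P7: dominated by P3 (max drawdown 19≤23, expected return 6.8≥5.2, volatility 12.3≤25.5).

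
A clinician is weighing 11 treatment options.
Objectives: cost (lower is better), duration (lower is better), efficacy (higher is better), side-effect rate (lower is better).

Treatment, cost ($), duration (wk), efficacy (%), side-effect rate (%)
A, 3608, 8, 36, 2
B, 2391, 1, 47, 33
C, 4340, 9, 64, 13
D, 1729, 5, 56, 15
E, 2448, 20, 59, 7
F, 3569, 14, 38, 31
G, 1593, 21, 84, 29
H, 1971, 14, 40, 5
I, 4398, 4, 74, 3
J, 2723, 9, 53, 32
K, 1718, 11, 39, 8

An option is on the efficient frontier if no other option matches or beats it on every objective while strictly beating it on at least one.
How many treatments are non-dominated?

9

A: not dominated (best side-effect rate).
B: not dominated (best duration).
C: not dominated.
D: not dominated.
E: not dominated.
F: dominated by D (cost 1729≤3569, duration 5≤14, efficacy 56≥38, side-effect rate 15≤31).
G: not dominated (best cost).
H: not dominated.
I: not dominated.
J: dominated by D (cost 1729≤2723, duration 5≤9, efficacy 56≥53, side-effect rate 15≤32).
K: not dominated.
Pareto-optimal: A, B, C, D, E, G, H, I, K → 9.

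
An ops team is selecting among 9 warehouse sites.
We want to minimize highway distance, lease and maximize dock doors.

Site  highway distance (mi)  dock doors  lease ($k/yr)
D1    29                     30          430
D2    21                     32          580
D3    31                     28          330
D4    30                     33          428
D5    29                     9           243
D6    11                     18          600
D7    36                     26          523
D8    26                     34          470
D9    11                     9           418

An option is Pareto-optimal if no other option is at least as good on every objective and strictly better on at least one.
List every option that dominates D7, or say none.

D1: highway distance 29≤36, dock doors 30≥26, lease 430≤523 — dominates D7.
D3: highway distance 31≤36, dock doors 28≥26, lease 330≤523 — dominates D7.
D4: highway distance 30≤36, dock doors 33≥26, lease 428≤523 — dominates D7.
D8: highway distance 26≤36, dock doors 34≥26, lease 470≤523 — dominates D7.
Others (D2, D5, D6, D9) are each worse than D7 on at least one objective.

D1, D3, D4, D8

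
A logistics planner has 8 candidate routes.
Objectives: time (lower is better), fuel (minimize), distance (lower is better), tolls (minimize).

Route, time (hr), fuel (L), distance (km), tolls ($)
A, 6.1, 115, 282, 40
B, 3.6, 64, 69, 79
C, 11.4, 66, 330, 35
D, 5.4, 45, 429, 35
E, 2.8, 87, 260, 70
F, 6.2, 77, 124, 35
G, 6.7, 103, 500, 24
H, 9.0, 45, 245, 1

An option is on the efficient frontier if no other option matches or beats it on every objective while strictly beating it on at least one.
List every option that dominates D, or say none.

none

A: worse on time (6.1 vs 5.4).
B: worse on fuel (64 vs 45).
C: worse on time (11.4 vs 5.4).
E: worse on fuel (87 vs 45).
F: worse on time (6.2 vs 5.4).
G: worse on time (6.7 vs 5.4).
H: worse on time (9.0 vs 5.4).
No option dominates D.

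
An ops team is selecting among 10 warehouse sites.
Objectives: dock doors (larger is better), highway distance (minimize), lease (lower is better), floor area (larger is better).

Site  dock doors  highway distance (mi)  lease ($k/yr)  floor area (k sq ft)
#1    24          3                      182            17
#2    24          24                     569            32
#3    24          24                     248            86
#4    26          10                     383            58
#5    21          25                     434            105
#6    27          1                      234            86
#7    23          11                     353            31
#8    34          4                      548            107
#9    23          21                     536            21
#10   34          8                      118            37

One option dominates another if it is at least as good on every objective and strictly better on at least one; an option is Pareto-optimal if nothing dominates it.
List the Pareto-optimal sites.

#1, #5, #6, #8, #10

#1: not dominated.
#2: dominated by #3 (dock doors 24≥24, highway distance 24≤24, lease 248≤569, floor area 86≥32).
#3: dominated by #6 (dock doors 27≥24, highway distance 1≤24, lease 234≤248, floor area 86≥86).
#4: dominated by #6 (dock doors 27≥26, highway distance 1≤10, lease 234≤383, floor area 86≥58).
#5: not dominated.
#6: not dominated (best highway distance).
#7: dominated by #6 (dock doors 27≥23, highway distance 1≤11, lease 234≤353, floor area 86≥31).
#8: not dominated (best floor area).
#9: dominated by #4 (dock doors 26≥23, highway distance 10≤21, lease 383≤536, floor area 58≥21).
#10: not dominated (best lease).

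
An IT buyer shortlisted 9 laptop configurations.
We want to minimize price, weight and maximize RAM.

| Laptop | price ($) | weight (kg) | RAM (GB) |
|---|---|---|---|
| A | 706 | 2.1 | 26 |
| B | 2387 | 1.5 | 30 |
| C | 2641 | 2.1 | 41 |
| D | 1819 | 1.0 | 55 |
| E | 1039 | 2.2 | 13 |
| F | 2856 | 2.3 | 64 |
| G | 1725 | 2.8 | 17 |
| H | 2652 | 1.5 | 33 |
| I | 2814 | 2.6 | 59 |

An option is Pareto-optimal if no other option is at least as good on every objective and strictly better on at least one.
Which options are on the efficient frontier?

A: not dominated (best price).
B: dominated by D (price 1819≤2387, weight 1.0≤1.5, RAM 55≥30).
C: dominated by D (price 1819≤2641, weight 1.0≤2.1, RAM 55≥41).
D: not dominated (best weight).
E: dominated by A (price 706≤1039, weight 2.1≤2.2, RAM 26≥13).
F: not dominated (best RAM).
G: dominated by A (price 706≤1725, weight 2.1≤2.8, RAM 26≥17).
H: dominated by D (price 1819≤2652, weight 1.0≤1.5, RAM 55≥33).
I: not dominated.

A, D, F, I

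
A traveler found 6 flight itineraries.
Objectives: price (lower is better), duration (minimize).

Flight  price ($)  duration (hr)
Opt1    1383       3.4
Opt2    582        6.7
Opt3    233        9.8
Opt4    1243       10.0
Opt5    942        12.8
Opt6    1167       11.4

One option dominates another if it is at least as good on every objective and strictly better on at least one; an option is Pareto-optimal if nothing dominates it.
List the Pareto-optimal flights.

Opt1: not dominated (best duration).
Opt2: not dominated.
Opt3: not dominated (best price).
Opt4: dominated by Opt2 (price 582≤1243, duration 6.7≤10.0).
Opt5: dominated by Opt2 (price 582≤942, duration 6.7≤12.8).
Opt6: dominated by Opt2 (price 582≤1167, duration 6.7≤11.4).

Opt1, Opt2, Opt3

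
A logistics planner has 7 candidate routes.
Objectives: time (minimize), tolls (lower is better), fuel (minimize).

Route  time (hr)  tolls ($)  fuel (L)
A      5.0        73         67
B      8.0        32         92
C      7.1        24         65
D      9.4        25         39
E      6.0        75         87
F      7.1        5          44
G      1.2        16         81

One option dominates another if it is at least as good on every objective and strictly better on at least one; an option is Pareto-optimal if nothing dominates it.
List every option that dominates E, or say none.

A: time 5.0≤6.0, tolls 73≤75, fuel 67≤87 — dominates E.
G: time 1.2≤6.0, tolls 16≤75, fuel 81≤87 — dominates E.
Others (B, C, D, F) are each worse than E on at least one objective.

A, G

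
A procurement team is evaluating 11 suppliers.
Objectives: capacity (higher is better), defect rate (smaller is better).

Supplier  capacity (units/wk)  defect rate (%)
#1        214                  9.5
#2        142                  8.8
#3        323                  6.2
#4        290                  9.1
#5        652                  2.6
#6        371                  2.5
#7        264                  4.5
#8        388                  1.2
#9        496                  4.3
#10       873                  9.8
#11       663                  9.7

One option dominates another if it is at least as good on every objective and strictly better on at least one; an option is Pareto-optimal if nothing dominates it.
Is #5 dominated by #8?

#8 vs #5: #8 is worse on capacity (388 vs 652), so it does not dominate #5.

No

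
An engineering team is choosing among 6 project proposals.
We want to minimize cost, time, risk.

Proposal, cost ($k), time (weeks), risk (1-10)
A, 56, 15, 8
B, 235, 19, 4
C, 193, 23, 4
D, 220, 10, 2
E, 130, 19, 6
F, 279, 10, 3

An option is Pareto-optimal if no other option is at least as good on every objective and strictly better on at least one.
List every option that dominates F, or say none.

D: cost 220≤279, time 10≤10, risk 2≤3 — dominates F.
Others (A, B, C, E) are each worse than F on at least one objective.

D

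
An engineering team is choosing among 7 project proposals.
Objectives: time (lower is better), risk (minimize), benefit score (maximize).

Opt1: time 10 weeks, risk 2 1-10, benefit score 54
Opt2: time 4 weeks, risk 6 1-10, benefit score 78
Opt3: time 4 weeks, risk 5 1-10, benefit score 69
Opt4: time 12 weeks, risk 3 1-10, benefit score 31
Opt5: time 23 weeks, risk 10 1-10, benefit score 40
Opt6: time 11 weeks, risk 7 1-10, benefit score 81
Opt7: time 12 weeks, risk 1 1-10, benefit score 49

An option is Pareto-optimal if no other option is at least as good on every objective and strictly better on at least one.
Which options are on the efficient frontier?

Opt1: not dominated.
Opt2: not dominated.
Opt3: not dominated.
Opt4: dominated by Opt1 (time 10≤12, risk 2≤3, benefit score 54≥31).
Opt5: dominated by Opt1 (time 10≤23, risk 2≤10, benefit score 54≥40).
Opt6: not dominated (best benefit score).
Opt7: not dominated (best risk).

Opt1, Opt2, Opt3, Opt6, Opt7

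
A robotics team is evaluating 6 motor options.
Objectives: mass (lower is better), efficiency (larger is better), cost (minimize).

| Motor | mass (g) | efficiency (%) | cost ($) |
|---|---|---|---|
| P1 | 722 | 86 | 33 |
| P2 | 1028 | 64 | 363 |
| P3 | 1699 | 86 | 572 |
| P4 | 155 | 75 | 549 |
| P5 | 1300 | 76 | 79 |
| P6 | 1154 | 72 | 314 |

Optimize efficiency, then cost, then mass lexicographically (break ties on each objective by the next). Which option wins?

First maximize efficiency: best is 86, kept {P1, P3}.
Then minimize cost: best is 33, kept {P1}.

P1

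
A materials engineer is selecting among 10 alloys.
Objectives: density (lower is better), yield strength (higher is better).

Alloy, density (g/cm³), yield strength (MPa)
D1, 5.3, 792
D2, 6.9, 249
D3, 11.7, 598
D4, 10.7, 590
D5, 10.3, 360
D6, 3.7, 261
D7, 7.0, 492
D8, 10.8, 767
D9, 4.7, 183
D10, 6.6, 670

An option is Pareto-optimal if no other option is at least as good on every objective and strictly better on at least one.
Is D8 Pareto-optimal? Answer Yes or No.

D1 vs D8: density 5.3≤10.8, yield strength 792≥767 — D1 is at least as good on every objective and strictly better on at least one, so D1 dominates D8.

No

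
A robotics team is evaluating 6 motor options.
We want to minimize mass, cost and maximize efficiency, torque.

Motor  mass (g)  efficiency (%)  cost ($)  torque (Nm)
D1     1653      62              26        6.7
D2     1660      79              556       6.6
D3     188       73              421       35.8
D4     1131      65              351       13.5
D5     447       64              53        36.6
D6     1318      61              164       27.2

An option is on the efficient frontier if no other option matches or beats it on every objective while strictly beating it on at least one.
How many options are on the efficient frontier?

5

D1: not dominated (best cost).
D2: not dominated (best efficiency).
D3: not dominated (best mass).
D4: not dominated.
D5: not dominated (best torque).
D6: dominated by D5 (mass 447≤1318, efficiency 64≥61, cost 53≤164, torque 36.6≥27.2).
Pareto-optimal: D1, D2, D3, D4, D5 → 5.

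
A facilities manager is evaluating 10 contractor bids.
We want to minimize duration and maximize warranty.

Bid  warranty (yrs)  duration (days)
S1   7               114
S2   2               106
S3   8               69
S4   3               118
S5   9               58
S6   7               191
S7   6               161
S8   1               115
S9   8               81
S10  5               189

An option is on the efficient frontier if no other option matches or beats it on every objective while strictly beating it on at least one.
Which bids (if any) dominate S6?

S1: warranty 7≥7, duration 114≤191 — dominates S6.
S3: warranty 8≥7, duration 69≤191 — dominates S6.
S5: warranty 9≥7, duration 58≤191 — dominates S6.
S9: warranty 8≥7, duration 81≤191 — dominates S6.
Others (S2, S4, S7, S8, S10) are each worse than S6 on at least one objective.

S1, S3, S5, S9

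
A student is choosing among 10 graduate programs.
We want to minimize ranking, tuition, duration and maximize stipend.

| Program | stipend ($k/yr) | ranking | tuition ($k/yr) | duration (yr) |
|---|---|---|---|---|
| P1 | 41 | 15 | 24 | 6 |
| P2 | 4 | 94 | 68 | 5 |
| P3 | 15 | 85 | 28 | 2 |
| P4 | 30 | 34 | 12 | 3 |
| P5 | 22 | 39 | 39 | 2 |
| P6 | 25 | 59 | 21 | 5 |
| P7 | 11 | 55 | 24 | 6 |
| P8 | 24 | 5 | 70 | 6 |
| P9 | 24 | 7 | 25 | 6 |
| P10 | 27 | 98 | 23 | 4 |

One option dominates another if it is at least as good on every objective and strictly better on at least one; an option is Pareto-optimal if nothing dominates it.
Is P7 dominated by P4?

Yes

P4 vs P7: stipend 30≥11, ranking 34≤55, tuition 12≤24, duration 3≤6 — P4 is at least as good on every objective with at least one strict improvement.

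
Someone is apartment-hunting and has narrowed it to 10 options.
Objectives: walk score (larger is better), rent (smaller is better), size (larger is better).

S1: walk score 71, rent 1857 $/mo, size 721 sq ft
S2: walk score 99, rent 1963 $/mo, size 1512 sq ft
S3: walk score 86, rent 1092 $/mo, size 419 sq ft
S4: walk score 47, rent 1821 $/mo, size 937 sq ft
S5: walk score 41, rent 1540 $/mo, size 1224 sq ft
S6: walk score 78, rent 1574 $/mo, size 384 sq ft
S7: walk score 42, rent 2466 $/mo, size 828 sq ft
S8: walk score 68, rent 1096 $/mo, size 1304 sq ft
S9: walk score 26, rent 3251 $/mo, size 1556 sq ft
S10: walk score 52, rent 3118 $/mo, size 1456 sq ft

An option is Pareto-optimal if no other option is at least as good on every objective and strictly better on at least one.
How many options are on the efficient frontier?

S1: not dominated.
S2: not dominated (best walk score).
S3: not dominated (best rent).
S4: dominated by S8 (walk score 68≥47, rent 1096≤1821, size 1304≥937).
S5: dominated by S8 (walk score 68≥41, rent 1096≤1540, size 1304≥1224).
S6: dominated by S3 (walk score 86≥78, rent 1092≤1574, size 419≥384).
S7: dominated by S2 (walk score 99≥42, rent 1963≤2466, size 1512≥828).
S8: not dominated.
S9: not dominated (best size).
S10: dominated by S2 (walk score 99≥52, rent 1963≤3118, size 1512≥1456).
Pareto-optimal: S1, S2, S3, S8, S9 → 5.

5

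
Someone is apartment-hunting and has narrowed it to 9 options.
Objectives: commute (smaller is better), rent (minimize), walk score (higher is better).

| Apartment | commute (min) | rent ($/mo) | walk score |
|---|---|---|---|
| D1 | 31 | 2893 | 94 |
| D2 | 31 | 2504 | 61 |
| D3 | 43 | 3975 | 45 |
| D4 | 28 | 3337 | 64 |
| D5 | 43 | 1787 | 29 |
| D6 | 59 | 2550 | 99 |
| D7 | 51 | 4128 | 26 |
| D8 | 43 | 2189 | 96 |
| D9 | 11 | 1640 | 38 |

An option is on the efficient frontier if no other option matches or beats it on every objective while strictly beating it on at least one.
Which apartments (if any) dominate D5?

D9

D9: commute 11≤43, rent 1640≤1787, walk score 38≥29 — dominates D5.
Others (D1, D2, D3, D4, D6, D7, D8) are each worse than D5 on at least one objective.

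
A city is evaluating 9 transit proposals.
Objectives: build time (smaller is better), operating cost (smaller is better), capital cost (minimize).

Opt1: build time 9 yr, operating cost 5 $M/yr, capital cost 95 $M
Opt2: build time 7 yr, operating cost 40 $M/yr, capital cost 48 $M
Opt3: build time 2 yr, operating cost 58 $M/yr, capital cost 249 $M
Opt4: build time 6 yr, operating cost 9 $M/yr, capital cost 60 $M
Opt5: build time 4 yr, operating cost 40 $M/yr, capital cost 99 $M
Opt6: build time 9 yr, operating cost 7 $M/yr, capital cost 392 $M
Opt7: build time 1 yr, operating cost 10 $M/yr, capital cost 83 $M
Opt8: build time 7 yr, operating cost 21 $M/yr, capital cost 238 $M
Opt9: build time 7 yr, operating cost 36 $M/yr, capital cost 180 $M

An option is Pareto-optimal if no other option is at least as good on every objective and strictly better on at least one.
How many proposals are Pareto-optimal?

Opt1: not dominated (best operating cost).
Opt2: not dominated (best capital cost).
Opt3: dominated by Opt7 (build time 1≤2, operating cost 10≤58, capital cost 83≤249).
Opt4: not dominated.
Opt5: dominated by Opt7 (build time 1≤4, operating cost 10≤40, capital cost 83≤99).
Opt6: dominated by Opt1 (build time 9≤9, operating cost 5≤7, capital cost 95≤392).
Opt7: not dominated (best build time).
Opt8: dominated by Opt4 (build time 6≤7, operating cost 9≤21, capital cost 60≤238).
Opt9: dominated by Opt4 (build time 6≤7, operating cost 9≤36, capital cost 60≤180).
Pareto-optimal: Opt1, Opt2, Opt4, Opt7 → 4.

4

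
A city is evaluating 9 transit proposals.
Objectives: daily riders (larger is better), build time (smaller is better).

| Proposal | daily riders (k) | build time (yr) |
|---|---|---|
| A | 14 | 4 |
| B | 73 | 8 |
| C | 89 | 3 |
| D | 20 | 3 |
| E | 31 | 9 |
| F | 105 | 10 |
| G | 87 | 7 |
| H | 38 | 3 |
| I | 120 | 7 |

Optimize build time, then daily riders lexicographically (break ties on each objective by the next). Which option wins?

First minimize build time: best is 3, kept {C, D, H}.
Then maximize daily riders: best is 89, kept {C}.

C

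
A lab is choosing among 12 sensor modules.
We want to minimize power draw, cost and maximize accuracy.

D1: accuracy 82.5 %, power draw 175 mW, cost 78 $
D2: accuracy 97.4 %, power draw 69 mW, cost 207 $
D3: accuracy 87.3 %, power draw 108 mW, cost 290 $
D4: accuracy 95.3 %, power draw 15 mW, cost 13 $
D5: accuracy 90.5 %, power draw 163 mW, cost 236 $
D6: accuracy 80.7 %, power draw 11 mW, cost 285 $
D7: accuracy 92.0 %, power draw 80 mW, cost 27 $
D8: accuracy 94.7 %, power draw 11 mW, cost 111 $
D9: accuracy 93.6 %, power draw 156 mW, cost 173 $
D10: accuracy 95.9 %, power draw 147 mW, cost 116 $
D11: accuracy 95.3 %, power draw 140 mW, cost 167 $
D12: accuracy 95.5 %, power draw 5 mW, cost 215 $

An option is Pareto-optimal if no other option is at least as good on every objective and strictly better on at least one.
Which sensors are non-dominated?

D2, D4, D8, D10, D12

D1: dominated by D4 (accuracy 95.3≥82.5, power draw 15≤175, cost 13≤78).
D2: not dominated (best accuracy).
D3: dominated by D2 (accuracy 97.4≥87.3, power draw 69≤108, cost 207≤290).
D4: not dominated (best cost).
D5: dominated by D2 (accuracy 97.4≥90.5, power draw 69≤163, cost 207≤236).
D6: dominated by D8 (accuracy 94.7≥80.7, power draw 11≤11, cost 111≤285).
D7: dominated by D4 (accuracy 95.3≥92.0, power draw 15≤80, cost 13≤27).
D8: not dominated.
D9: dominated by D4 (accuracy 95.3≥93.6, power draw 15≤156, cost 13≤173).
D10: not dominated.
D11: dominated by D4 (accuracy 95.3≥95.3, power draw 15≤140, cost 13≤167).
D12: not dominated (best power draw).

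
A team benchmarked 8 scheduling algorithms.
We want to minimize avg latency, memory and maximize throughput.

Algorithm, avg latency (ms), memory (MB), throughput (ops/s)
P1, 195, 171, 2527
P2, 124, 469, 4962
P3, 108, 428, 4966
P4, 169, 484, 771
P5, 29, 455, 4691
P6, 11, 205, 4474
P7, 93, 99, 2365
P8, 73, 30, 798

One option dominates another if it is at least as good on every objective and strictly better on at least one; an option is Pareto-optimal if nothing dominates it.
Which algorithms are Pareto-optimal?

P1, P3, P5, P6, P7, P8

P1: not dominated.
P2: dominated by P3 (avg latency 108≤124, memory 428≤469, throughput 4966≥4962).
P3: not dominated (best throughput).
P4: dominated by P2 (avg latency 124≤169, memory 469≤484, throughput 4962≥771).
P5: not dominated.
P6: not dominated (best avg latency).
P7: not dominated.
P8: not dominated (best memory).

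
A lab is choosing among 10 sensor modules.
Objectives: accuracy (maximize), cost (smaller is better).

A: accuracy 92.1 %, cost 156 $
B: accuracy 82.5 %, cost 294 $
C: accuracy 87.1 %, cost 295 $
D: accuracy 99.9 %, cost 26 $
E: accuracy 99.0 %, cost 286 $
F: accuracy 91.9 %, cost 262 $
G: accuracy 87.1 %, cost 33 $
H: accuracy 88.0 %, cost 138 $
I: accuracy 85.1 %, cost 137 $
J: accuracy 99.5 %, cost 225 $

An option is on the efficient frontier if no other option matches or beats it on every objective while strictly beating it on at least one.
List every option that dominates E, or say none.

D: accuracy 99.9≥99.0, cost 26≤286 — dominates E.
J: accuracy 99.5≥99.0, cost 225≤286 — dominates E.
Others (A, B, C, F, G, H, I) are each worse than E on at least one objective.

D, J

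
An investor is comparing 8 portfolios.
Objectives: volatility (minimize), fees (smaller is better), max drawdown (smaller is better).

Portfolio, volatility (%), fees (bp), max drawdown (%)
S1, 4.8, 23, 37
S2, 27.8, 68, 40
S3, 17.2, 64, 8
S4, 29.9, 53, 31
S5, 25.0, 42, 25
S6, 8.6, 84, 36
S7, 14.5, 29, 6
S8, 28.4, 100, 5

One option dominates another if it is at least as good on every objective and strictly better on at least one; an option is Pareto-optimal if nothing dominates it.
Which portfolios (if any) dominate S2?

S1, S3, S5, S7

S1: volatility 4.8≤27.8, fees 23≤68, max drawdown 37≤40 — dominates S2.
S3: volatility 17.2≤27.8, fees 64≤68, max drawdown 8≤40 — dominates S2.
S5: volatility 25.0≤27.8, fees 42≤68, max drawdown 25≤40 — dominates S2.
S7: volatility 14.5≤27.8, fees 29≤68, max drawdown 6≤40 — dominates S2.
Others (S4, S6, S8) are each worse than S2 on at least one objective.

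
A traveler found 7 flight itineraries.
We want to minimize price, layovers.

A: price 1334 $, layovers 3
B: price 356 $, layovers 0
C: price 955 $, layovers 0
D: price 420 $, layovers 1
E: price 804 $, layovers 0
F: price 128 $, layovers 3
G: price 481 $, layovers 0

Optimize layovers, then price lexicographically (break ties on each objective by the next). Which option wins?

B

First minimize layovers: best is 0, kept {B, C, E, G}.
Then minimize price: best is 356, kept {B}.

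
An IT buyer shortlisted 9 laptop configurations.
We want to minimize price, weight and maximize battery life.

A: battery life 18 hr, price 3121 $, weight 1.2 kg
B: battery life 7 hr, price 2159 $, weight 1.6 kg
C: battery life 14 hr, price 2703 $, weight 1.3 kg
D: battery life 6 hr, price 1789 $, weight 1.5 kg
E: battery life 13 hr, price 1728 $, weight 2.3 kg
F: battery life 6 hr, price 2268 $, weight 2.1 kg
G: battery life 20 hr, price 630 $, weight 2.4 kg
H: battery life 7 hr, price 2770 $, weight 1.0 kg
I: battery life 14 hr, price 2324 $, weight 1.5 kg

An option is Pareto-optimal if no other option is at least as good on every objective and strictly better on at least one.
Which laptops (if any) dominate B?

none

A: worse on price (3121 vs 2159).
C: worse on price (2703 vs 2159).
D: worse on battery life (6 vs 7).
E: worse on weight (2.3 vs 1.6).
F: worse on battery life (6 vs 7).
G: worse on weight (2.4 vs 1.6).
H: worse on price (2770 vs 2159).
I: worse on price (2324 vs 2159).
No option dominates B.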